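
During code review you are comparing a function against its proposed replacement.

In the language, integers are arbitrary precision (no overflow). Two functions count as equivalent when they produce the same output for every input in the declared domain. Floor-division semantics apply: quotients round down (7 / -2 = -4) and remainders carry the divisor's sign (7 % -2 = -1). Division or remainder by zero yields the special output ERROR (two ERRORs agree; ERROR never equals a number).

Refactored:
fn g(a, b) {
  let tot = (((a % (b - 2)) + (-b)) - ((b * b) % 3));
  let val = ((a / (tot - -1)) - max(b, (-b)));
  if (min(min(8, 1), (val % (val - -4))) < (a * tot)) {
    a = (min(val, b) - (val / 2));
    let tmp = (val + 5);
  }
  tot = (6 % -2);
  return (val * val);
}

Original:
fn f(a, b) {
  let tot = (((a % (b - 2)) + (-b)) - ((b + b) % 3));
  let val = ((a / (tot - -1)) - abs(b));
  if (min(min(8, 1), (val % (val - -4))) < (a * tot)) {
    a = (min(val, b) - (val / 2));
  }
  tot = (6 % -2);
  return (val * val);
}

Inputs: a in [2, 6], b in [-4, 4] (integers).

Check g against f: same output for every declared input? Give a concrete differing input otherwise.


These are not equivalent — on a=2, b=1 the outputs split (4 vs 9).
f: tot := -3 | val := -2 | (min(min(8, 1), (val % (val - -4))) < (a * tot)): false | tot := 0 | result 4
g: tot := -2 | val := -3 | (min(min(8, 1), (val % (val - -4))) < (a * tot)): false | tot := 0 | result 9
verdict: not equivalent; witness: a=2, b=1


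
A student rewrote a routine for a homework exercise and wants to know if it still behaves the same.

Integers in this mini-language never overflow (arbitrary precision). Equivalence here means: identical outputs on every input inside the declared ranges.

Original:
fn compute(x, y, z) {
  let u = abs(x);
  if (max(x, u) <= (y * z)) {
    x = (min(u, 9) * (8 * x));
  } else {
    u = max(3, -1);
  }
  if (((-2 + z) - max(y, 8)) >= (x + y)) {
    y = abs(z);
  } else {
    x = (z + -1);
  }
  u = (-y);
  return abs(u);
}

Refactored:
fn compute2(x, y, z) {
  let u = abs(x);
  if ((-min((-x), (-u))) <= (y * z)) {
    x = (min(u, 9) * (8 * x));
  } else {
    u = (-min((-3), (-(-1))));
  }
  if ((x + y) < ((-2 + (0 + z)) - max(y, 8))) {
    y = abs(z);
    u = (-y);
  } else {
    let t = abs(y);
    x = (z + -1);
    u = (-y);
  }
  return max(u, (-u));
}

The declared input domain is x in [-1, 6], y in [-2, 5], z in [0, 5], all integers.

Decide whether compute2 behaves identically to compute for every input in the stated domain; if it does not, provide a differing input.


At x=-1, y=1, z=3: compute gives 3, compute2 gives 1.
verdict: not equivalent; witness: x=-1, y=1, z=3


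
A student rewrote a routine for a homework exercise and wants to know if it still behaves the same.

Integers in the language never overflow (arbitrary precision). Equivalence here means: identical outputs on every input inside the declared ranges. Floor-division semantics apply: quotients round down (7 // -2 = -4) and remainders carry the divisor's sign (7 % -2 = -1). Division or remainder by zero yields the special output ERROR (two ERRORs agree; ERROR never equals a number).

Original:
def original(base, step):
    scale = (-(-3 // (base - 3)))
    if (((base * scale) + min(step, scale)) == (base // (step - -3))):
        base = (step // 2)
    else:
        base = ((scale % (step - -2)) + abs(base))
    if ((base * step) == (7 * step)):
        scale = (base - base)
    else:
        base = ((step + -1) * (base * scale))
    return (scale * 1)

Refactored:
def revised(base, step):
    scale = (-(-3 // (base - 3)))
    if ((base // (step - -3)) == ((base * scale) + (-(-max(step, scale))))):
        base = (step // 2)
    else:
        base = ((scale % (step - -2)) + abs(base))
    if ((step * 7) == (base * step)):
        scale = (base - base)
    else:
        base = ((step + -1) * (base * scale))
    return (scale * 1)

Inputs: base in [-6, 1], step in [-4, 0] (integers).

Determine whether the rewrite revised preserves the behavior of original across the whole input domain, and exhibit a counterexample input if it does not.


Not equivalent: base=-2, step=-2 separates them (0 vs ERROR).
original: scale becomes 0; next (((base * scale) + min(step, scale)) == (base // (step - -3))) evaluates to true; next base becomes -1; next ((base * step) == (7 * step)) evaluates to false; next base becomes 0; next final value 0
revised: scale becomes 0; next ((base // (step - -3)) == ((base * scale) + (-(-max(step, scale))))) evaluates to false; next hits division by zero so the output is ERROR
verdict: not equivalent; witness: base=-2, step=-2


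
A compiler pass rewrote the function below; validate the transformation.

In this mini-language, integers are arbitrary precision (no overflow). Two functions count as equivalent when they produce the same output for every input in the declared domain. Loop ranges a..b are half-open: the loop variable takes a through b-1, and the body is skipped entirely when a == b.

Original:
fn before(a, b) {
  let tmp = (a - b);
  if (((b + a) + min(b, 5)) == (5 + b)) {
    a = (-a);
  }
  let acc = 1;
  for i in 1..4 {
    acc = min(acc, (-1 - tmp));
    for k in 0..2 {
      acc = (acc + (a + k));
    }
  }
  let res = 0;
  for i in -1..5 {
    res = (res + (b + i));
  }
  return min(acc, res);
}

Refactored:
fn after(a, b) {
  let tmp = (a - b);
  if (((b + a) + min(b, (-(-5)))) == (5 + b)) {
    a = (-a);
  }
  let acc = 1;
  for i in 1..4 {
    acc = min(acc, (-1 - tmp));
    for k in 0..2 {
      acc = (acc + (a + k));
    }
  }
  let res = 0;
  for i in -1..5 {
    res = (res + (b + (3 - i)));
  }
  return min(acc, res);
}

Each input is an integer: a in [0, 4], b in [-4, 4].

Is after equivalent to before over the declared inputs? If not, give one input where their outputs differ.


Comparing the listings, the differences include: constant usage differs, and arithmetic usage differs.
Tracing a=4, b=-2: before: tmp = 6; (((b + a) + min(b, 5)) == (5 + b)) -> false; acc = 1; [i=1]; acc = -7; [k=0]; acc = -3; [k=1]; acc = 2; [i=2]; acc = -7; [k=0]; acc = -3; [k=1]; acc = 2; [i=3]; acc = -7; [k=0]; acc = -3; [k=1]; acc = 2; res = 0; [i=-1]; res = -3; [i=0]; res = -5; [i=1]; res = -6; [i=2]; res = -6; [i=3]; res = -5; [i=4]; res = -3; return -3 | after: tmp = 6; (((b + a) + min(b, (-(-5)))) == (5 + b)) -> false; acc = 1; [i=1]; acc = -7; [k=0]; acc = -3; [k=1]; acc = 2; [i=2]; acc = -7; [k=0]; acc = -3; [k=1]; acc = 2; [i=3]; acc = -7; [k=0]; acc = -3; [k=1]; acc = 2; res = 0; [i=-1]; res = 2; [i=0]; res = 3; [i=1]; res = 3; [i=2]; res = 2; [i=3]; res = 0; [i=4]; res = -3; return -3 — matching result -3.
An exhaustive pass over the 45 declared inputs shows identical outputs.
verdict: equivalent


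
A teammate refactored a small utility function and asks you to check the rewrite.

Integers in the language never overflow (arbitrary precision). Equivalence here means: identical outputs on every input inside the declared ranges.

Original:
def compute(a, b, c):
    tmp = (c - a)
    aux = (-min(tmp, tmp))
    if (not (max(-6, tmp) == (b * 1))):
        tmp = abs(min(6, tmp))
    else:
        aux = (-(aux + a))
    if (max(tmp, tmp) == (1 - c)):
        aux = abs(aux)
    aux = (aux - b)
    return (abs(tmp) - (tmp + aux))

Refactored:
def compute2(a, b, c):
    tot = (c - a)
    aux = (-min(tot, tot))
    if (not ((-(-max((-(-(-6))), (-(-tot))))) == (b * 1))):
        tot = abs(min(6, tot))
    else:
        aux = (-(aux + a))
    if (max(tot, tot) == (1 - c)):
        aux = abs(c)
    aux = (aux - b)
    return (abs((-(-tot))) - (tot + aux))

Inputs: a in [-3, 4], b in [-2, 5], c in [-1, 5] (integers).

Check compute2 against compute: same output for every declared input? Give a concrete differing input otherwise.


These are not equivalent — on a=-3, b=-2, c=-1 the outputs split (-4 vs -3).
compute: tmp := 2 | aux := -2 | (not (max(-6, tmp) == (b * 1))): true | tmp := 2 | (max(tmp, tmp) == (1 - c)): true | aux := 2 | aux := 4 | result -4
compute2: tot := 2 | aux := -2 | (not ((-(-max((-(-(-6))), (-(-tot))))) == (b * 1))): true | tot := 2 | (max(tot, tot) == (1 - c)): true | aux := 1 | aux := 3 | result -3
verdict: not equivalent; witness: a=-3, b=-2, c=-1


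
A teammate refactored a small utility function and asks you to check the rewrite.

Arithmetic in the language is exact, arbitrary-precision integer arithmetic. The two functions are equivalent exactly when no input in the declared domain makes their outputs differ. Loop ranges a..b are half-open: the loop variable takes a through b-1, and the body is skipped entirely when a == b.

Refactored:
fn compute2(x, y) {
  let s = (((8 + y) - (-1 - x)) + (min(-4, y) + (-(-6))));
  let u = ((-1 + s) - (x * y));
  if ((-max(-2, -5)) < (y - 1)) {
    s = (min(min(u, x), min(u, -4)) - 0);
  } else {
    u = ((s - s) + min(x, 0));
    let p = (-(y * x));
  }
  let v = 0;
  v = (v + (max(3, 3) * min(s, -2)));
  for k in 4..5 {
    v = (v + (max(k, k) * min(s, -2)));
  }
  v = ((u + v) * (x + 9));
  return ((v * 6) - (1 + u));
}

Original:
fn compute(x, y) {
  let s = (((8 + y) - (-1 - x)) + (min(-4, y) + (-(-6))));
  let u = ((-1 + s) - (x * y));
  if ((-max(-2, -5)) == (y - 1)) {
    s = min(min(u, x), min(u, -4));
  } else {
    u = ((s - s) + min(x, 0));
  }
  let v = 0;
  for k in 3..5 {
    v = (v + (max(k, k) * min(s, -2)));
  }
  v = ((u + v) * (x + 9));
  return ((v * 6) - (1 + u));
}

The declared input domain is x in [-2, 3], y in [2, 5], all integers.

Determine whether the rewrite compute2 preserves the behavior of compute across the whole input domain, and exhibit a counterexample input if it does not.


Try x=-2, y=3.
compute: s = 12; u = 17; ((-max(-2, -5)) == (y - 1)) -> true; s = -4; v = 0; [k=3]; v = -12; [k=4]; v = -28; v = -77; return -480
compute2: s = 12; u = 17; ((-max(-2, -5)) < (y - 1)) -> false; u = -2; p = 6; v = 0; v = -6; [k=4]; v = -14; v = -112; return -671
-480 and -671 differ, so these are not the same function on this domain.
verdict: not equivalent; witness: x=-2, y=3


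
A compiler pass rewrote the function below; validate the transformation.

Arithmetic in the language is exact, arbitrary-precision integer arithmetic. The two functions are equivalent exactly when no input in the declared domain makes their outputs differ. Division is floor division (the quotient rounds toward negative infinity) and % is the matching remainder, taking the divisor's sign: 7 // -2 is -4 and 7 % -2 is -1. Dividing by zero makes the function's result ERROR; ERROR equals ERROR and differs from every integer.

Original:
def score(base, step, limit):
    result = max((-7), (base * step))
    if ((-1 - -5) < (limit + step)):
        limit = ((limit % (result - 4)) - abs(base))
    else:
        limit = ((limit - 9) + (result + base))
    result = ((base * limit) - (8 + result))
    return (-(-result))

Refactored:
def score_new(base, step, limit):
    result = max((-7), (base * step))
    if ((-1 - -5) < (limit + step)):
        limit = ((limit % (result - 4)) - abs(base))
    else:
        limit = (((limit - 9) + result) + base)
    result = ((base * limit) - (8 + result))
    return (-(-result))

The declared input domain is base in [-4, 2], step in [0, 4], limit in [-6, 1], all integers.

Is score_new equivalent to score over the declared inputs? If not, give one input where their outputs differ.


The two versions differ — the changes include same computation, different form.
As a probe, take base=-1, step=2, limit=1: score runs result=-2, then ((-1 - -5) < (limit + step)) is false, then limit=-11, then result=5, then returns 5; score_new runs result=-2, then ((-1 - -5) < (limit + step)) is false, then limit=-11, then result=5, then returns 5; both end at 5.
An exhaustive pass over the 280 declared inputs shows identical outputs.
verdict: equivalent


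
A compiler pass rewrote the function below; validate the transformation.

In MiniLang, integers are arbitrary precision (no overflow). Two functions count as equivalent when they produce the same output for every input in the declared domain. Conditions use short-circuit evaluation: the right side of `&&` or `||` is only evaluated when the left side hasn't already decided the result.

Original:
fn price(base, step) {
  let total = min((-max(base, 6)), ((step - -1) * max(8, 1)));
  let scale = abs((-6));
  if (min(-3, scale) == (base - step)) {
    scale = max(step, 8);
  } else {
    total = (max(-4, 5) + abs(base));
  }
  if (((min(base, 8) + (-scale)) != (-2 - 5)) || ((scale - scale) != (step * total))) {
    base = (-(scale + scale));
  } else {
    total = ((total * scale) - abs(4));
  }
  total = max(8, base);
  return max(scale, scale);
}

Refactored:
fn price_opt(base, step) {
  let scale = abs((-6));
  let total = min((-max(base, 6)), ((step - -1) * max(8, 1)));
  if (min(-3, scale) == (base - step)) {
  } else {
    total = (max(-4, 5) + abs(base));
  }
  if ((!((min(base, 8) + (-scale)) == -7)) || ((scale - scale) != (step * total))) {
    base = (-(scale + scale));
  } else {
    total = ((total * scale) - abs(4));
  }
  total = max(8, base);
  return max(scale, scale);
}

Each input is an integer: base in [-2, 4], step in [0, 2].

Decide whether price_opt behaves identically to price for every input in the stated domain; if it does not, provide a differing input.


The rewrite breaks on base=-2, step=1, where the results are 8 and 6.
price: total becomes -6; next scale becomes 6; next (min(-3, scale) == (base - step)) evaluates to true; next scale becomes 8; next (((min(base, 8) + (-scale)) != (-2 - 5)) || ((scale - scale) != (step * total))) evaluates to true; next base becomes -16; next total becomes 8; next final value 8
price_opt: scale becomes 6; next total becomes -6; next (min(-3, scale) == (base - step)) evaluates to true; next ((!((min(base, 8) + (-scale)) == -7)) || ((scale - scale) != (step * total))) evaluates to true; next base becomes -12; next total becomes 8; next final value 6
verdict: not equivalent; witness: base=-2, step=1


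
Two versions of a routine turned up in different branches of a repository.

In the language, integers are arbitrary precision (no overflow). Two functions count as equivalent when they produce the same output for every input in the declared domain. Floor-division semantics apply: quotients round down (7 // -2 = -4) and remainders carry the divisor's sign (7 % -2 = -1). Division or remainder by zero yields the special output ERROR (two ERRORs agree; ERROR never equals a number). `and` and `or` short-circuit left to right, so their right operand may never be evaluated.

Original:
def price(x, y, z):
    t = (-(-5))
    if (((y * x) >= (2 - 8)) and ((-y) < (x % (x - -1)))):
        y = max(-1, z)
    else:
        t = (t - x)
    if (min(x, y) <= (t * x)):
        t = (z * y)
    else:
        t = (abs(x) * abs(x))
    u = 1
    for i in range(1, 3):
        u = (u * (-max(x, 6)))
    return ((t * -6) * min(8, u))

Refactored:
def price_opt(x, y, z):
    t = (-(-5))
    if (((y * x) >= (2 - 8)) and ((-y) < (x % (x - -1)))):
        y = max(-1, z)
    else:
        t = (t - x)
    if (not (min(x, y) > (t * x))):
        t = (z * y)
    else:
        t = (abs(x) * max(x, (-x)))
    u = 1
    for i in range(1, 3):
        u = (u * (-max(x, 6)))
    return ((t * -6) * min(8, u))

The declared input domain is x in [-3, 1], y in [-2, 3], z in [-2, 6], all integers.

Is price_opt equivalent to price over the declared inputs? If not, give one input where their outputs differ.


Comparing the listings, the differences include: comparison usage differs; and min/max/abs usage differs; and boolean connective usage differs.
As a probe, take x=1, y=1, z=3: price runs t := 5 | (((y * x) >= (2 - 8)) and ((-y) < (x % (x - -1)))): true | y := 3 | (min(x, y) <= (t * x)): true | t := 9 | u := 1 | iter i=1: | u := -6 | iter i=2: | u := 36 | result -432; price_opt runs t := 5 | (((y * x) >= (2 - 8)) and ((-y) < (x % (x - -1)))): true | y := 3 | (not (min(x, y) > (t * x))): true | t := 9 | u := 1 | iter i=1: | u := -6 | iter i=2: | u := 36 | result -432; both end at -432.
Every one of the 270 inputs gives matching results.
verdict: equivalent


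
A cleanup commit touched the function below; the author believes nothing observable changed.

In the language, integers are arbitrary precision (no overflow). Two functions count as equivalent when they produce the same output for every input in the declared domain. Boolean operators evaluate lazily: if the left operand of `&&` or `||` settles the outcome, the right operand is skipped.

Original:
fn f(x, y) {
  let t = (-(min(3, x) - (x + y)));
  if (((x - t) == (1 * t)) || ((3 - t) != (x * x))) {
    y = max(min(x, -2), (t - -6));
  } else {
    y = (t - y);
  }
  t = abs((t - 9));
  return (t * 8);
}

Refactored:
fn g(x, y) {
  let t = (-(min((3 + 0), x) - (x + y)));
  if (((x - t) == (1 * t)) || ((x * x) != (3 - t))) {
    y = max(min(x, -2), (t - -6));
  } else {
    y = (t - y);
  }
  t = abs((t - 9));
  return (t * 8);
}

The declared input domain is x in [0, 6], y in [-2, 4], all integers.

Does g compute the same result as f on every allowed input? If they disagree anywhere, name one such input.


Side by side, the visible changes include: arithmetic usage differs, plus constant usage differs.
As a probe, take x=3, y=-2: f runs t := -2 | (((x - t) == (1 * t)) || ((3 - t) != (x * x))): true | y := 4 | t := 11 | result 88; g runs t := -2 | (((x - t) == (1 * t)) || ((x * x) != (3 - t))): true | y := 4 | t := 11 | result 88; both end at 88.
Checked all 49 inputs in the declared domain: the outputs agree on every one.
verdict: equivalent


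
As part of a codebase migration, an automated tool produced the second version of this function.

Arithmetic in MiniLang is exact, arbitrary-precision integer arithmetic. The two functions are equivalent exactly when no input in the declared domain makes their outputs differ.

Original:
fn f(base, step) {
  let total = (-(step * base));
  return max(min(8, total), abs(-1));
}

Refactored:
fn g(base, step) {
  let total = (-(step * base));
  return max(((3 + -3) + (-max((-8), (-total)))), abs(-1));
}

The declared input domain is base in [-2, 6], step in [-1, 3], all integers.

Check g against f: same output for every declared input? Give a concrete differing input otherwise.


This is a faithful refactor — min/max/abs usage differs, plus constant usage differs, plus arithmetic usage differs, but the computed results match everywhere.
One worked example (base=2, step=3) — f: total := -6 | result 1; g: total := -6 | result 1; agreement on 1.
An exhaustive pass over the 45 declared inputs shows identical outputs.
verdict: equivalent


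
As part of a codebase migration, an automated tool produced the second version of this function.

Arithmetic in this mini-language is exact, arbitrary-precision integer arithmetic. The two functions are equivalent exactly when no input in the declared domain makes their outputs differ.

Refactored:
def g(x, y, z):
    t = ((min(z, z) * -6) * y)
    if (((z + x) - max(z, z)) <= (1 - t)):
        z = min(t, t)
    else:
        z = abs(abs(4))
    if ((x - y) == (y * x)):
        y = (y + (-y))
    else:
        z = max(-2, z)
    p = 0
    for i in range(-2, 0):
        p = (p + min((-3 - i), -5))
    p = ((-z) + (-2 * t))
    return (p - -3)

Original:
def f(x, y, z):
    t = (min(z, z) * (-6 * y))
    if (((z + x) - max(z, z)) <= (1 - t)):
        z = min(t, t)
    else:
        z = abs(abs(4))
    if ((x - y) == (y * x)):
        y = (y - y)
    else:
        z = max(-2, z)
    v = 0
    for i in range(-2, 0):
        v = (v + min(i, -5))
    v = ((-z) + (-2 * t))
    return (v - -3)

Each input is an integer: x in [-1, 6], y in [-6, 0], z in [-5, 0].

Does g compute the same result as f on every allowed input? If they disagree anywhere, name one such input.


Reading the diff, among the changes: constant usage differs, plus arithmetic usage differs, plus local variable names differ.
Spot check at x=5, y=-3, z=-1 — f: t becomes -18; next (((z + x) - max(z, z)) <= (1 - t)) evaluates to true; next z becomes -18; next ((x - y) == (y * x)) evaluates to false; next z becomes -2; next v becomes 0; next at i=-2:; next v becomes -5; next at i=-1:; next v becomes -10; next v becomes 38; next final value 41. g: t becomes -18; next (((z + x) - max(z, z)) <= (1 - t)) evaluates to true; next z becomes -18; next ((x - y) == (y * x)) evaluates to false; next z becomes -2; next p becomes 0; next at i=-2:; next p becomes -5; next at i=-1:; next p becomes -10; next p becomes 38; next final value 41. Both give 41.
An exhaustive pass over the 336 declared inputs shows identical outputs.
verdict: equivalent


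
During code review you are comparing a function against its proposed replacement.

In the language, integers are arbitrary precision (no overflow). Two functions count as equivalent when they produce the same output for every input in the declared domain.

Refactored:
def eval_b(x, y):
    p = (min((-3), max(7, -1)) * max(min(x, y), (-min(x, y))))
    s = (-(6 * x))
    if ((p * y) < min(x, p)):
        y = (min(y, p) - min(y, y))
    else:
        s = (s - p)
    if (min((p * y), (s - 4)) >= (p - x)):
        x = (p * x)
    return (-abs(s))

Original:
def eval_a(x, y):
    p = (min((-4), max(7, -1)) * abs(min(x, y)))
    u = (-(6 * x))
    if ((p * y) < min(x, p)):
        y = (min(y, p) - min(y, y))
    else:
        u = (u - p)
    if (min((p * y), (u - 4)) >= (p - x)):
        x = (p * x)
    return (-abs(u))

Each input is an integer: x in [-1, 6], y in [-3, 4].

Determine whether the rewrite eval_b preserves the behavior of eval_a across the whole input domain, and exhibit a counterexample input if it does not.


x=-1, y=-3 yields -18 from eval_a but -15 from eval_b.
verdict: not equivalent; witness: x=-1, y=-3


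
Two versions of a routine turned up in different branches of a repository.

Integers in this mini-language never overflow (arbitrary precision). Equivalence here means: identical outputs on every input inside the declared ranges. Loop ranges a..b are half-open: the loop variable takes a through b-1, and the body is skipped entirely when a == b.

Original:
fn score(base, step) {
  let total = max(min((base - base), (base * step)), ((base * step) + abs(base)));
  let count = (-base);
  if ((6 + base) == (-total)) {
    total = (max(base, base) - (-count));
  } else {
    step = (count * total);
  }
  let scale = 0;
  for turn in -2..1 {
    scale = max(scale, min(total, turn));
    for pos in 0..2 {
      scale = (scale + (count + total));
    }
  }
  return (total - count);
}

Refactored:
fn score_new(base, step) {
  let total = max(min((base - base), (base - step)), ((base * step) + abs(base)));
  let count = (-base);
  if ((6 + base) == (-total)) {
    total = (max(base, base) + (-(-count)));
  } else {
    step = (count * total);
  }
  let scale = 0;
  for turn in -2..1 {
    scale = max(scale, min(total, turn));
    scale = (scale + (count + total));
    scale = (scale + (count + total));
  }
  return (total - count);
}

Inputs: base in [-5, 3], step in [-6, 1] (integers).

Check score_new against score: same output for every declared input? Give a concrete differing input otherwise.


Consider the input base=1, step=-6.
score: total := -5 | count := -1 | ((6 + base) == (-total)): false | step := 5 | scale := 0 | iter turn=-2: | scale := 0 | iter pos=0: | scale := -6 | iter pos=1: | scale := -12 | iter turn=-1: | scale := -5 | iter pos=0: | scale := -11 | iter pos=1: | scale := -17 | iter turn=0: | scale := -5 | iter pos=0: | scale := -11 | iter pos=1: | scale := -17 | result -4
score_new: total := 0 | count := -1 | ((6 + base) == (-total)): false | step := 0 | scale := 0 | iter turn=-2: | scale := 0 | scale := -1 | scale := -2 | iter turn=-1: | scale := -1 | scale := -2 | scale := -3 | iter turn=0: | scale := 0 | scale := -1 | scale := -2 | result 1
-4 vs 1 — the two versions disagree here.
verdict: not equivalent; witness: base=1, step=-6


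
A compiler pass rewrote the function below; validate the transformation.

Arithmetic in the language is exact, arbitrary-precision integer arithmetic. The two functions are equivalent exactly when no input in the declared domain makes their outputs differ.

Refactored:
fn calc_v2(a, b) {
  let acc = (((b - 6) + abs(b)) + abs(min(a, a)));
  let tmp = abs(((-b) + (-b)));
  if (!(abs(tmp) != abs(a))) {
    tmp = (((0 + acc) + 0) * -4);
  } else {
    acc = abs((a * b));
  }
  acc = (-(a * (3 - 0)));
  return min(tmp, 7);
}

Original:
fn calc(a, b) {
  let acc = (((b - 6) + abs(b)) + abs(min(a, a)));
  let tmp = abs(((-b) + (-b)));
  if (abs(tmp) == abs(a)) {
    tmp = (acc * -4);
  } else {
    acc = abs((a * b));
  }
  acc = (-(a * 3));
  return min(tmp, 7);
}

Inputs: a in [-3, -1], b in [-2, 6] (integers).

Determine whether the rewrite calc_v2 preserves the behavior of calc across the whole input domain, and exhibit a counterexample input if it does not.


Side by side, the visible changes include: boolean connective usage differs, plus arithmetic usage differs, plus constant usage differs, plus comparison usage differs.
Spot check at a=-1, b=-1 — calc: acc=-5, then tmp=2, then (abs(tmp) == abs(a)) is false, then acc=1, then acc=3, then returns 2. calc_v2: acc=-5, then tmp=2, then (!(abs(tmp) != abs(a))) is false, then acc=1, then acc=3, then returns 2. Both give 2.
Checked all 27 inputs in the declared domain: the outputs agree on every one.
verdict: equivalent


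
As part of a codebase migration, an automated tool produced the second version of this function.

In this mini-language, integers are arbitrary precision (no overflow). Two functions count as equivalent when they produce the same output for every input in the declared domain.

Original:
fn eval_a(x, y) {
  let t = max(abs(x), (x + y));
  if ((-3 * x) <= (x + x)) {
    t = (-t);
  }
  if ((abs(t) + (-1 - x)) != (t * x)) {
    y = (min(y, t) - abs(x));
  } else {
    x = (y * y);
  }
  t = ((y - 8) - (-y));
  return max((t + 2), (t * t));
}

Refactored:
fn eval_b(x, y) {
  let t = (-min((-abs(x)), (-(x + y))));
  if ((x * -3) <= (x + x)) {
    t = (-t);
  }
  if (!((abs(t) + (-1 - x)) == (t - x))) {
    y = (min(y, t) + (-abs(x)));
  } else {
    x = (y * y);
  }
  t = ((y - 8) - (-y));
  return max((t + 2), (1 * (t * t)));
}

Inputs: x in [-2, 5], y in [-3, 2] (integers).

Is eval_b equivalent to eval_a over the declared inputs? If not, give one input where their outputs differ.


These are not equivalent — on x=0, y=1 the outputs split (36 vs 100).
eval_a: t := 1 | ((-3 * x) <= (x + x)): true | t := -1 | ((abs(t) + (-1 - x)) != (t * x)): false | x := 1 | t := -6 | result 36
eval_b: t := 1 | ((x * -3) <= (x + x)): true | t := -1 | (!((abs(t) + (-1 - x)) == (t - x))): true | y := -1 | t := -10 | result 100
verdict: not equivalent; witness: x=0, y=1


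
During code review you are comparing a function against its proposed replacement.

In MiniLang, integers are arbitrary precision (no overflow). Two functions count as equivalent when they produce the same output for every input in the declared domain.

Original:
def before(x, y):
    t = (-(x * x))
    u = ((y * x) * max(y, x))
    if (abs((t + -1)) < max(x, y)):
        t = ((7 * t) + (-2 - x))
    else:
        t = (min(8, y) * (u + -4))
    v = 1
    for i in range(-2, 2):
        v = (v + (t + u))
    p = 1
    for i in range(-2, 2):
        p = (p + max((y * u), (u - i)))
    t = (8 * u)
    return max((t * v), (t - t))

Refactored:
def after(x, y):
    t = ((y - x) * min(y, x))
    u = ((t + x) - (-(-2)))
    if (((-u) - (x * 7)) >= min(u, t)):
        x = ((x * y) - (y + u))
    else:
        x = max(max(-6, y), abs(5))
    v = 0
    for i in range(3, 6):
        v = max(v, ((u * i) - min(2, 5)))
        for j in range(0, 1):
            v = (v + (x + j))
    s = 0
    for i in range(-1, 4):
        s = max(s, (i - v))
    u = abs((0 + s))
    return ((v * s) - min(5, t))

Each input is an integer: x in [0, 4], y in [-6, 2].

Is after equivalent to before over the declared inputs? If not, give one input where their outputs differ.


On input x=0, y=-6, before returns 0 while after returns -5.
verdict: not equivalent; witness: x=0, y=-6


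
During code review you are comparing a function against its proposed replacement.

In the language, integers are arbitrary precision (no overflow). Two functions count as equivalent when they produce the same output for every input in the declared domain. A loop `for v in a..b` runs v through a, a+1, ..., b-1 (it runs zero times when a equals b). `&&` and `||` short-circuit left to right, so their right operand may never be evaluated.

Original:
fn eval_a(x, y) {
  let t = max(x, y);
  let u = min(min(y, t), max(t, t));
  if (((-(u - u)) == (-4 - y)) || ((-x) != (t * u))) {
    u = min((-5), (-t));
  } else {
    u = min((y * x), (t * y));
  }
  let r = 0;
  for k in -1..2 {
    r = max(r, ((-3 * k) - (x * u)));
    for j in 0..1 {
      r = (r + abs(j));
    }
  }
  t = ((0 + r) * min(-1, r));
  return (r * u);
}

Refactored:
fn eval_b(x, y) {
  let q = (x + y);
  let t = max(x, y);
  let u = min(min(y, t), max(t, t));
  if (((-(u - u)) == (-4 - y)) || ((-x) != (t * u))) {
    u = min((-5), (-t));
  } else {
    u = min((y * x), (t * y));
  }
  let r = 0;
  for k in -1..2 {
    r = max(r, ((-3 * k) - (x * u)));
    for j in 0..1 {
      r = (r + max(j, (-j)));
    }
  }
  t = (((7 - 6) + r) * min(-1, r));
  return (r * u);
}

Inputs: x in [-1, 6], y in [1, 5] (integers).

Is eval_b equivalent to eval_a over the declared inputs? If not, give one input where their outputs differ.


Equivalent. Whatever the rewrite altered, no input in the stated domain can expose a difference.
Across all 40 domain points the two functions coincide.
As a probe, take x=2, y=4: eval_a runs t=4, then u=4, then (((-(u - u)) == (-4 - y)) || ((-x) != (t * u))) is true, then u=-5, then r=0, then (k=-1), then r=13, then (j=0), then r=13, then (k=0), then r=13, then (j=0), then r=13, then (k=1), then r=13, then (j=0), then r=13, then t=-13, then returns -65; eval_b runs q=6, then t=4, then u=4, then (((-(u - u)) == (-4 - y)) || ((-x) != (t * u))) is true, then u=-5, then r=0, then (k=-1), then r=13, then (j=0), then r=13, then (k=0), then r=13, then (j=0), then r=13, then (k=1), then r=13, then (j=0), then r=13, then t=-14, then returns -65; both end at -65.
verdict: equivalent


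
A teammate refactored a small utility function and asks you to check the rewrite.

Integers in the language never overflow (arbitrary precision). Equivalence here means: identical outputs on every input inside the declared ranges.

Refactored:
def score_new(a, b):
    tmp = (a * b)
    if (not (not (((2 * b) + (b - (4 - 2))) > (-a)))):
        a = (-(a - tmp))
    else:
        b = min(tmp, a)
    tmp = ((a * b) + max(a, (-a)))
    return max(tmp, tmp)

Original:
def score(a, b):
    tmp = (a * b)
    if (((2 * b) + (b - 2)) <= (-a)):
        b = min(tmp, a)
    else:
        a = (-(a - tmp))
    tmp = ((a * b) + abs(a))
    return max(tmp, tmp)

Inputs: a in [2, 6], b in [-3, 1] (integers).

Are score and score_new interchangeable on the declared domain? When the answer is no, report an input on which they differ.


Although min/max/abs usage differs; boolean connective usage differs; comparison usage differs; arithmetic usage differs; constant usage differs, 25/25 inputs agree.
verdict: equivalent


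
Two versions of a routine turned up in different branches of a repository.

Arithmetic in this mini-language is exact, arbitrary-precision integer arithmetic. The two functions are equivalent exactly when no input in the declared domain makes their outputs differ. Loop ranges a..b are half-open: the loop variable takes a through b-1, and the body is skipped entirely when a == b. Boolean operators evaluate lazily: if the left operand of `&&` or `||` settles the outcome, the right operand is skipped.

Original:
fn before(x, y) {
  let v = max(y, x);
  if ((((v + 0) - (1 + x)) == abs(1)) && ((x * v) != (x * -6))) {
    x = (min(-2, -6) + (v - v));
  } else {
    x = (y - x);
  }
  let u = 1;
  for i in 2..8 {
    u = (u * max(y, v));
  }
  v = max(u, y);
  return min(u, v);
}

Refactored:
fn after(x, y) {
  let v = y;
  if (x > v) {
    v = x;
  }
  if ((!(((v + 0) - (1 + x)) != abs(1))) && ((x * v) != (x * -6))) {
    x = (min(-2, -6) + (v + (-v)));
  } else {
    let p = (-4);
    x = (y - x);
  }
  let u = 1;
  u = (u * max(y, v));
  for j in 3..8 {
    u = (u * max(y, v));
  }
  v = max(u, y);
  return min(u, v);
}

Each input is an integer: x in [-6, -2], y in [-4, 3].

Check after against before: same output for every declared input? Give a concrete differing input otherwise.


Differences: constant usage differs; and loop structure differs; and statement counts differ; and arithmetic usage differs; and local variable names differ; and boolean connective usage differs; and branching structure differs; and comparison usage differs — yet all 40 inputs agree.
verdict: equivalent


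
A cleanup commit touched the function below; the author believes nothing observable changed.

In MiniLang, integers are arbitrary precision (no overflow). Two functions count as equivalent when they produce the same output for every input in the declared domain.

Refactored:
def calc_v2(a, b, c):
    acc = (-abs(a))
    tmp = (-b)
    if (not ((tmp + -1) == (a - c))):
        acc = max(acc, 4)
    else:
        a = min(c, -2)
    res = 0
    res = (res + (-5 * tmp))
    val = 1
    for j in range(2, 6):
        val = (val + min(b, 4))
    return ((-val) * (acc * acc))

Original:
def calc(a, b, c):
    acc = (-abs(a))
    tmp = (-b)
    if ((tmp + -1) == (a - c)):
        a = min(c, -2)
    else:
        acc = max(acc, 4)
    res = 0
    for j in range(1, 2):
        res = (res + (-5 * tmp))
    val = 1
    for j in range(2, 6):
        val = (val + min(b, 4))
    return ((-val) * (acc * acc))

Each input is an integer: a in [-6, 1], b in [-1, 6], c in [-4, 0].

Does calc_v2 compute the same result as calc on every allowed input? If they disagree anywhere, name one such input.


Comparing the listings, the differences include: boolean connective usage differs; statement counts differ; loop structure differs.
As a probe, take a=0, b=2, c=-4: calc runs acc becomes 0; next tmp becomes -2; next ((tmp + -1) == (a - c)) evaluates to false; next acc becomes 4; next res becomes 0; next at j=1:; next res becomes 10; next val becomes 1; next at j=2:; next val becomes 3; next at j=3:; next val becomes 5; next at j=4:; next val becomes 7; next at j=5:; next val becomes 9; next final value -144; calc_v2 runs acc becomes 0; next tmp becomes -2; next (not ((tmp + -1) == (a - c))) evaluates to true; next acc becomes 4; next res becomes 0; next res becomes 10; next val becomes 1; next at j=2:; next val becomes 3; next at j=3:; next val becomes 5; next at j=4:; next val becomes 7; next at j=5:; next val becomes 9; next final value -144; both end at -144.
Every one of the 320 inputs gives matching results.
verdict: equivalent


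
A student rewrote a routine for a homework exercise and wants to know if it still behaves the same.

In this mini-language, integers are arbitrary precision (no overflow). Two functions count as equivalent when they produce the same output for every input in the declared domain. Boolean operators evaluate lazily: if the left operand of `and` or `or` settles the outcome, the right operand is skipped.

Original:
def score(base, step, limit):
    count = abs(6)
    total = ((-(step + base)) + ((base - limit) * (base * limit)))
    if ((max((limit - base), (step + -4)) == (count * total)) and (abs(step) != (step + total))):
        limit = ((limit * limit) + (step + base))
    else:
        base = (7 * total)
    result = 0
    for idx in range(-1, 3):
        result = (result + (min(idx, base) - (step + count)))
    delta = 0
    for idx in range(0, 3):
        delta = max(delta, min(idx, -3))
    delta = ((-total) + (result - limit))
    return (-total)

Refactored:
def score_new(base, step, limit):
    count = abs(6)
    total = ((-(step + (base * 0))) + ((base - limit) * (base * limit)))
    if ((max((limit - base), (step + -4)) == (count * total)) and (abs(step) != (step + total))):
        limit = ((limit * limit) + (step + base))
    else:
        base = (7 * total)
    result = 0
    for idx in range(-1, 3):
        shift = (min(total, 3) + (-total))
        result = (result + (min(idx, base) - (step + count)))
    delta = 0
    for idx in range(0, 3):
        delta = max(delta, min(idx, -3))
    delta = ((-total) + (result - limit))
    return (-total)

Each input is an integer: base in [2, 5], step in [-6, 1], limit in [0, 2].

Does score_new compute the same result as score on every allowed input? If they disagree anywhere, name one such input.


At base=2, step=-6, limit=0: score gives -4, score_new gives -6.
verdict: not equivalent; witness: base=2, step=-6, limit=0


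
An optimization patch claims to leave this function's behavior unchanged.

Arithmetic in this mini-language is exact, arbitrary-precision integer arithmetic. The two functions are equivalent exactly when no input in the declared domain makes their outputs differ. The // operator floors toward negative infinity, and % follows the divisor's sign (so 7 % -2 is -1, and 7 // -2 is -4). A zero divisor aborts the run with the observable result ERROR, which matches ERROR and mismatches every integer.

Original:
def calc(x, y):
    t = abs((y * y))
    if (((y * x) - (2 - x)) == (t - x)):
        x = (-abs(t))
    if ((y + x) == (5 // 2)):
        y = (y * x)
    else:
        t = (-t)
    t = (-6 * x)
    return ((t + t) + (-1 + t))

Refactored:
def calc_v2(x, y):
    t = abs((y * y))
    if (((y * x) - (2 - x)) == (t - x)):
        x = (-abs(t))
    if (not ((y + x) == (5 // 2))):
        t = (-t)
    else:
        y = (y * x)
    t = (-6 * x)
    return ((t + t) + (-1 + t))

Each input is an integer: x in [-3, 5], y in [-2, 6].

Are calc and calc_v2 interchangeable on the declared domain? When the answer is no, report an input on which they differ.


Behavior is preserved: although boolean connective usage differs, the outputs never diverge.
Spot check at x=5, y=-2 — calc: t=4, then (((y * x) - (2 - x)) == (t - x)) is false, then ((y + x) == (5 // 2)) is false, then t=-4, then t=-30, then returns -91. calc_v2: t=4, then (((y * x) - (2 - x)) == (t - x)) is false, then (not ((y + x) == (5 // 2))) is true, then t=-4, then t=-30, then returns -91. Both give -91.
Every one of the 81 inputs gives matching results.
verdict: equivalent


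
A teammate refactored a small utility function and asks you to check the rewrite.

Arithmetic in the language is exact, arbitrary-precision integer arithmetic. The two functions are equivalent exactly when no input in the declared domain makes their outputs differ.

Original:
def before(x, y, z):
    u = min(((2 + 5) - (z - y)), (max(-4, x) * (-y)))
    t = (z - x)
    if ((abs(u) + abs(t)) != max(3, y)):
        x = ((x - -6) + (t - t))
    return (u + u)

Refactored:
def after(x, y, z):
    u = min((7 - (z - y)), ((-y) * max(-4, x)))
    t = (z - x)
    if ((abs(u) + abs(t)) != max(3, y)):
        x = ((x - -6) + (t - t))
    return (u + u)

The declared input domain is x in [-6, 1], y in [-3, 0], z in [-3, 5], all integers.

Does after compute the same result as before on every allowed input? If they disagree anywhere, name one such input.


Comparing the listings, the differences include: constant usage differs; and arithmetic usage differs.
One worked example (x=-4, y=-3, z=4) — before: u becomes -12; next t becomes 8; next ((abs(u) + abs(t)) != max(3, y)) evaluates to true; next x becomes 2; next final value -24; after: u becomes -12; next t becomes 8; next ((abs(u) + abs(t)) != max(3, y)) evaluates to true; next x becomes 2; next final value -24; agreement on -24.
Every one of the 288 inputs gives matching results.
verdict: equivalent


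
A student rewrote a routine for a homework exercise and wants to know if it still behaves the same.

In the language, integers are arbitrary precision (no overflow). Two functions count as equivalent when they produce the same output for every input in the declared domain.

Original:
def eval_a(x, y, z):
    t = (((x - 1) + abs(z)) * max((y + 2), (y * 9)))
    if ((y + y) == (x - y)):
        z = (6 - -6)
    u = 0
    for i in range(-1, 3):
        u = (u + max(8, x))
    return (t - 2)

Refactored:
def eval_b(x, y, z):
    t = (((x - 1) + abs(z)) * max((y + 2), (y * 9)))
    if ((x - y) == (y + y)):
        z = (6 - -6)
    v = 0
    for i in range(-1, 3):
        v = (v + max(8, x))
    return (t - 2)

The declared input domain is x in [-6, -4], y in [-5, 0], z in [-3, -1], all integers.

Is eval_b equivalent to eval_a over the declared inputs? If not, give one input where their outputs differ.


Behavior is preserved: although local variable names differ, the outputs never diverge.
One worked example (x=-6, y=0, z=-2) — eval_a: t becomes -10; next ((y + y) == (x - y)) evaluates to false; next u becomes 0; next at i=-1:; next u becomes 8; next at i=0:; next u becomes 16; next at i=1:; next u becomes 24; next at i=2:; next u becomes 32; next final value -12; eval_b: t becomes -10; next ((x - y) == (y + y)) evaluates to false; next v becomes 0; next at i=-1:; next v becomes 8; next at i=0:; next v becomes 16; next at i=1:; next v becomes 24; next at i=2:; next v becomes 32; next final value -12; agreement on -12.
Every one of the 54 inputs gives matching results.
verdict: equivalent
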